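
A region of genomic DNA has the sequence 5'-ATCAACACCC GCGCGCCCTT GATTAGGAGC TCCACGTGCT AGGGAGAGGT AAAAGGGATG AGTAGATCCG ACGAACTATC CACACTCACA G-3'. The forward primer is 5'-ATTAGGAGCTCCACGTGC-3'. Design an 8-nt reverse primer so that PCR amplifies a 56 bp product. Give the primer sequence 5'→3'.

The forward primer binds at positions 22–39, so a 56 bp product ends at position 22 + 56 − 1 = 77.
The reverse primer anneals to the top strand over positions 70–77, i.e. to GACGAACT.
Its sequence written 5'→3' is the reverse complement: AGTTCGTC.

5'-AGTTCGTC-3'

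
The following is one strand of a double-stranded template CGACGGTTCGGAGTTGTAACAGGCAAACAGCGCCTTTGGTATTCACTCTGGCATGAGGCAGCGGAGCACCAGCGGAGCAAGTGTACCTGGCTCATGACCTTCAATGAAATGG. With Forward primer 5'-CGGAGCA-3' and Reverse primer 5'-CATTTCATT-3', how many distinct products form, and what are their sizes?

The forward primer CGGAGCA matches the top strand at positions 62–68, 73–79.
The reverse primer's reverse complement is AATGAAATG, matching at positions 103–111.
Each forward site pairs with the reverse site to give a product ending at position 111: sizes 50, 39 bp.

Two products: 50 bp, 39 bp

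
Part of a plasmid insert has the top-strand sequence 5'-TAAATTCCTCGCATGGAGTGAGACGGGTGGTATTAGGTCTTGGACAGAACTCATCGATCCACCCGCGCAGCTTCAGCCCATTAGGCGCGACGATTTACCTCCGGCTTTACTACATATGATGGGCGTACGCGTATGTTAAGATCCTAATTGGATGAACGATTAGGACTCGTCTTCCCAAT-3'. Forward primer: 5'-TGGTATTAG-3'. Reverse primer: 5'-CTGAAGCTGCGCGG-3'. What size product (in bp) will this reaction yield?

49 bp

Forward primer TGGTATTAG is found on the top strand at positions 28–36.
Reverse complement of the reverse primer: CCGCGCAGCTTCAG. This occurs on the top strand at positions 63–76.
Product length = (reverse-primer end) − (forward-primer start) + 1 = 76 − 28 + 1 = 49 bp.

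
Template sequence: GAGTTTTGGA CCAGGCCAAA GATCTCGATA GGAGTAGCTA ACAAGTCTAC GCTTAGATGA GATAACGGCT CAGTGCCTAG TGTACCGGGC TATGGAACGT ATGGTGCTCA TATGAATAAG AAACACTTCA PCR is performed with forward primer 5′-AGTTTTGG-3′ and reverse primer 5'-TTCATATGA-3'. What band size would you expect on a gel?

The forward primer matches the template at positions 2–9.
Taking the reverse complement of TTCATATGA gives TCATATGAA, found at positions 108–116 on the template; the primer anneals here to the top strand with its 3' end pointing upstream.
Amplicon spans positions 2–116: 115 bp.

115 bp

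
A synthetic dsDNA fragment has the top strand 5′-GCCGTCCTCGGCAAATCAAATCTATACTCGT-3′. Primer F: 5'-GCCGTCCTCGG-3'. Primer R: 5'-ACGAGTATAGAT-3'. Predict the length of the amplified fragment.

31 bp

Scanning the template, GCCGTCCTCGG occurs at positions 1–11; this primer anneals to the bottom strand there with its 3' end pointing downstream.
The reverse primer's reverse complement is ATCTATACTCGT, which matches the template at positions 20–31.
The product runs from position 1 to position 31, so its length is 31 − 1 + 1 = 31 bp.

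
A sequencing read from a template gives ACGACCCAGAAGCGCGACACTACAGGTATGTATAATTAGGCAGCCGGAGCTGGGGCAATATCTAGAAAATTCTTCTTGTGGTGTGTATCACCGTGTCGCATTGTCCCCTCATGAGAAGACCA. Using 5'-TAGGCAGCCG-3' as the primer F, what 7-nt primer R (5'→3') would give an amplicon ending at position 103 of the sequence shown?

The forward primer binds at positions 37–46; the product's 3' end on the top strand is position 103.
The reverse primer anneals to the top strand over positions 97–103, i.e. to CGCATTG.
Its sequence written 5'→3' is the reverse complement: CAATGCG.

5'-CAATGCG-3'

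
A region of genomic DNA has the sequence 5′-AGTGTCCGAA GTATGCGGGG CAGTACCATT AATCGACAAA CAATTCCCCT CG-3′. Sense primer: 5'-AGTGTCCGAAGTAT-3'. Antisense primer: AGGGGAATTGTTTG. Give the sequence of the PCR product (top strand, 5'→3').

Forward primer AGTGTCCGAAGTAT is found on the top strand at positions 1–14.
The reverse primer's reverse complement is CAAACAATTCCCCT, which matches the template at positions 37–50.
The product is the template from position 1 through 50 (50 bp).

5'-AGTGTCCGAAGTATGCGGGGCAGTACCATTAATCGACAAACAATTCCCCT-3'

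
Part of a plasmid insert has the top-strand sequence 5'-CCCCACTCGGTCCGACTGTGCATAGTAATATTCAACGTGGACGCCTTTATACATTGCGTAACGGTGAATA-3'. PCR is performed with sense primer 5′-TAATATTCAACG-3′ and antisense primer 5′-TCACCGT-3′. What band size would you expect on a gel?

The forward primer matches the template at positions 26–37.
Reverse complement of the reverse primer: ACGGTGA. This occurs on the top strand at positions 61–67.
Product length = (reverse-primer end) − (forward-primer start) + 1 = 67 − 26 + 1 = 42 bp.

42 bp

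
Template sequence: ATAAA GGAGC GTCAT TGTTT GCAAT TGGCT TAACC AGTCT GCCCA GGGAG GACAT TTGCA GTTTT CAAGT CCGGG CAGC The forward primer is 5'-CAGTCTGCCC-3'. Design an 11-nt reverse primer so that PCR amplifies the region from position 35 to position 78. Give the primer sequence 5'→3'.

The product's 3' end on the top strand is position 78.
The reverse primer anneals to the top strand over positions 68–78, i.e. to AGTCCGGGCAG.
Its sequence written 5'→3' is the reverse complement: CTGCCCGGACT.

5'-CTGCCCGGACT-3'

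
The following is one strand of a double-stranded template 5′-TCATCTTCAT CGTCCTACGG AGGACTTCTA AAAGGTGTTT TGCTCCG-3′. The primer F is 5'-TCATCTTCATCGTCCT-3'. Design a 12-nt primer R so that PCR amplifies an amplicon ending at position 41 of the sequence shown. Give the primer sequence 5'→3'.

5'-AAAACACCTTTT-3'

The forward primer binds at positions 1–16; the product's 3' end on the top strand is position 41.
The reverse primer anneals to the top strand over positions 30–41, i.e. to AAAAGGTGTTTT.
Its sequence written 5'→3' is the reverse complement: AAAACACCTTTT.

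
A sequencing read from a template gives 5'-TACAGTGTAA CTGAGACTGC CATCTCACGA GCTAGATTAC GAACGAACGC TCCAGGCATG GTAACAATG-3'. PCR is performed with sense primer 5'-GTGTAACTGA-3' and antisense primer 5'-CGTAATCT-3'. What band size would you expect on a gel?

37 bp

The forward primer matches the template at positions 5–14.
Reverse complement of the reverse primer: AGATTACG. This occurs on the top strand at positions 34–41.
The product runs from position 5 to position 41, so its length is 41 − 5 + 1 = 37 bp.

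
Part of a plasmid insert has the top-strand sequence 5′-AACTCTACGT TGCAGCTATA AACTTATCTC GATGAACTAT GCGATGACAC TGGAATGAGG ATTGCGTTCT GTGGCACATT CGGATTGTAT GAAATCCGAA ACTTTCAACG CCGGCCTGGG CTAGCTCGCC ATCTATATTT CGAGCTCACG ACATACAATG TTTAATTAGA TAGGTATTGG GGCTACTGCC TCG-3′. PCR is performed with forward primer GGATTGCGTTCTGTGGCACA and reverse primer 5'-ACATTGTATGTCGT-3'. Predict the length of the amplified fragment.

103 bp

The forward primer matches the template at positions 59–78.
The reverse primer's reverse complement is ACGACATACAATGT, which matches the template at positions 148–161.
The product runs from position 59 to position 161, so its length is 161 − 59 + 1 = 103 bp.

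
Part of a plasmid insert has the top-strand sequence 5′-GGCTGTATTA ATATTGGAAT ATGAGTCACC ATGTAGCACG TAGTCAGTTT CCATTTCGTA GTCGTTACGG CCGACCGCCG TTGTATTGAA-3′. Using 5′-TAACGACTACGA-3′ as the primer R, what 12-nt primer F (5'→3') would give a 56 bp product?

The reverse primer's reverse complement TCGTAGTCGTTA matches the template at positions 56–67, so the product ends at position 67.
A 56 bp product then starts at position 67 − 56 + 1 = 12.
The forward primer is identical to the top strand there: TATTGGAATATG.

5'-TATTGGAATATG-3'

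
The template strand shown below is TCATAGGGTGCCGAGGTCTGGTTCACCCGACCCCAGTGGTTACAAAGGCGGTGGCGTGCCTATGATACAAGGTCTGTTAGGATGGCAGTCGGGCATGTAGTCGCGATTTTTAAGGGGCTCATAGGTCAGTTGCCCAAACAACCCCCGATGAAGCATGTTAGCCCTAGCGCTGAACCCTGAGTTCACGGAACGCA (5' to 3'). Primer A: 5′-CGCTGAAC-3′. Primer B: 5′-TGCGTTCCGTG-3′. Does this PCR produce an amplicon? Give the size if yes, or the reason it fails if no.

Yes — a 27 bp product.

Primer A (CGCTGAAC) matches the top strand at positions 168–175; it acts as a forward primer.
Primer B's reverse complement is CACGGAACGCA, matching the top strand at positions 184–194; it acts as a reverse primer.
The 3' ends face each other across positions 168–194, giving a 27 bp product.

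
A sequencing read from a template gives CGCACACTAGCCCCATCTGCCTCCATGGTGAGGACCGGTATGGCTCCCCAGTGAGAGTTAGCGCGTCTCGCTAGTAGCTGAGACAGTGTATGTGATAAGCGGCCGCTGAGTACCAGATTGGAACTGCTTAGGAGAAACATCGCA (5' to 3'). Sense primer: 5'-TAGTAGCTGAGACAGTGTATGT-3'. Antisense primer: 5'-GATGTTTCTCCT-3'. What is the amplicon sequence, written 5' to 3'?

The forward primer matches the template at positions 72–93.
The reverse primer's reverse complement is AGGAGAAACATC, which matches the template at positions 130–141.
The product is the template from position 72 through 141 (70 bp).

5'-TAGTAGCTGAGACAGTGTATGTGATAAGCGGCCGCTGAGTACCAGATTGGAACTGCTTAGGAGAAACATC-3'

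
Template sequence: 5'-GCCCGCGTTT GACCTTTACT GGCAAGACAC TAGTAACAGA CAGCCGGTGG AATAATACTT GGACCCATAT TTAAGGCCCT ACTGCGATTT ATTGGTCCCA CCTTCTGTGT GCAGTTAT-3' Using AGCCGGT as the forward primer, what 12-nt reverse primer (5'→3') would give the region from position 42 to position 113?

The product's 3' end on the top strand is position 113.
The reverse primer anneals to the top strand over positions 102–113, i.e. to CTTCTGTGTGCA.
Its sequence written 5'→3' is the reverse complement: TGCACACAGAAG.

5'-TGCACACAGAAG-3'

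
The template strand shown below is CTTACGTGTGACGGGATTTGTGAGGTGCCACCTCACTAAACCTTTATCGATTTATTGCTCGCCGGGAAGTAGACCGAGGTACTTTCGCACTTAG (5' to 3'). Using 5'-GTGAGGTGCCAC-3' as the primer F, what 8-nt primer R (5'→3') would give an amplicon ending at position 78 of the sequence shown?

The forward primer binds at positions 20–31; the product's 3' end on the top strand is position 78.
The reverse primer anneals to the top strand over positions 71–78, i.e. to AGACCGAG.
Its sequence written 5'→3' is the reverse complement: CTCGGTCT.

5'-CTCGGTCT-3'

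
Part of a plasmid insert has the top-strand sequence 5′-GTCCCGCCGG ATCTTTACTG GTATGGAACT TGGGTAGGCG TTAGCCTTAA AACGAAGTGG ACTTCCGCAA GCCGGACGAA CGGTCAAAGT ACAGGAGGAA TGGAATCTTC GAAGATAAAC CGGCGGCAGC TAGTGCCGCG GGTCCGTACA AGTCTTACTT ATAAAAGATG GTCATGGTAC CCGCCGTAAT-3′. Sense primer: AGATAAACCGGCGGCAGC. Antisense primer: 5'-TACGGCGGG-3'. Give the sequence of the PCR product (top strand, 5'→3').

5'-AGATAAACCGGCGGCAGCTAGTGCCGCGGGTCCGTACAAGTCTTACTTATAAAAGATGGTCATGGTACCCGCCGTA-3'

Forward primer AGATAAACCGGCGGCAGC is found on the top strand at positions 113–130.
The reverse primer's reverse complement is CCCGCCGTA, which matches the template at positions 180–188.
The product is the template from position 113 through 188 (76 bp).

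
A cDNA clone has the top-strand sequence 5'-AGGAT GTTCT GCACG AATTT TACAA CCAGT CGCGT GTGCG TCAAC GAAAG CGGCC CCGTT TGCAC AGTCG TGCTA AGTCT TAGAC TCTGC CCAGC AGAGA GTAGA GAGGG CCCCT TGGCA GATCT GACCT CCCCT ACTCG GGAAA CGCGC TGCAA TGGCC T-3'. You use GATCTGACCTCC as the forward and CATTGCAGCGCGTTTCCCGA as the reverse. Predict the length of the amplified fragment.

37 bp

Scanning the template, GATCTGACCTCC occurs at positions 121–132; this primer anneals to the bottom strand there with its 3' end pointing downstream.
The reverse primer's reverse complement is TCGGGAAACGCGCTGCAATG, which matches the template at positions 138–157.
Product length = (reverse-primer end) − (forward-primer start) + 1 = 157 − 121 + 1 = 37 bp.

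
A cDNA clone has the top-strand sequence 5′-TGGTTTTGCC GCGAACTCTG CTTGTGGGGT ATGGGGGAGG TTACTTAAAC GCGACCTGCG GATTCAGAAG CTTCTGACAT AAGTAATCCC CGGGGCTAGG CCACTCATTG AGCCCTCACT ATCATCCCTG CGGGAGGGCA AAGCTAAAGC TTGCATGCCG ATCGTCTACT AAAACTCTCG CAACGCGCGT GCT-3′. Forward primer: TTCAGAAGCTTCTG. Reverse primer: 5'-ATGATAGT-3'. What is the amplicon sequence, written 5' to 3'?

5'-TTCAGAAGCTTCTGACATAAGTAATCCCCGGGGCTAGGCCACTCATTGAGCCCTCACTATCAT-3'

Scanning the template, TTCAGAAGCTTCTG occurs at positions 63–76; this primer anneals to the bottom strand there with its 3' end pointing downstream.
Taking the reverse complement of ATGATAGT gives ACTATCAT, found at positions 118–125 on the template; the primer anneals here to the top strand with its 3' end pointing upstream.
The product is the template from position 63 through 125 (63 bp).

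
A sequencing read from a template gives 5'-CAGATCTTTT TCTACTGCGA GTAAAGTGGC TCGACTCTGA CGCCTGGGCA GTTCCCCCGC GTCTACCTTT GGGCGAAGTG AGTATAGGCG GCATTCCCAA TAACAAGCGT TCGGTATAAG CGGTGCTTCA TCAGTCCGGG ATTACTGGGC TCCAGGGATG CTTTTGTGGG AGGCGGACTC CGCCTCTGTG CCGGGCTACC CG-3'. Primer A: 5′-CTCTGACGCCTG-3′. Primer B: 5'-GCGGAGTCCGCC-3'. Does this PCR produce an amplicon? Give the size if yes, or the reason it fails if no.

Primer A (CTCTGACGCCTG) matches the top strand at positions 35–46; it acts as a forward primer.
Primer B's reverse complement is GGCGGACTCCGC, matching the top strand at positions 172–183; it acts as a reverse primer.
The 3' ends face each other across positions 35–183, giving a 149 bp product.

Yes — a 149 bp product.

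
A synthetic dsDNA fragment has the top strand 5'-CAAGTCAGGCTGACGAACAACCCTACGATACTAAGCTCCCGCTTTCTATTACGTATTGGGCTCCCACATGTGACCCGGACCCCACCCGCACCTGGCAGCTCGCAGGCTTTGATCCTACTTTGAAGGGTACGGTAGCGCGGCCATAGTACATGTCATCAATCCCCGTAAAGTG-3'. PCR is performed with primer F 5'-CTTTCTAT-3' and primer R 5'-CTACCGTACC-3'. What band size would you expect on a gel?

Forward primer CTTTCTAT is found on the top strand at positions 42–49.
The reverse primer's reverse complement is GGTACGGTAG, which matches the template at positions 126–135.
Amplicon spans positions 42–135: 94 bp.

94 bp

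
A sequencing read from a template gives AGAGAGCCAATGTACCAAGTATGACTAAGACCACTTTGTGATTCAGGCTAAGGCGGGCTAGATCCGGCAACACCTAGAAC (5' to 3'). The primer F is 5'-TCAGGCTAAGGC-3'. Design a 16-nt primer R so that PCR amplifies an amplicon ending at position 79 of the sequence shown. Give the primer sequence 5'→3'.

The forward primer binds at positions 43–54; the product's 3' end on the top strand is position 79.
The reverse primer anneals to the top strand over positions 64–79, i.e. to CCGGCAACACCTAGAA.
Its sequence written 5'→3' is the reverse complement: TTCTAGGTGTTGCCGG.

5'-TTCTAGGTGTTGCCGG-3'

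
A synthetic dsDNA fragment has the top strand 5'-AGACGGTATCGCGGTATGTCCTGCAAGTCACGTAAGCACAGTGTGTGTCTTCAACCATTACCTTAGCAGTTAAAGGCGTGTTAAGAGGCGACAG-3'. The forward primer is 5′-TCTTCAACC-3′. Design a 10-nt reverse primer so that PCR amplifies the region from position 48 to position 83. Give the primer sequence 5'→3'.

5'-TAACACGCCT-3'

The product's 3' end on the top strand is position 83.
The reverse primer anneals to the top strand over positions 74–83, i.e. to AGGCGTGTTA.
Its sequence written 5'→3' is the reverse complement: TAACACGCCT.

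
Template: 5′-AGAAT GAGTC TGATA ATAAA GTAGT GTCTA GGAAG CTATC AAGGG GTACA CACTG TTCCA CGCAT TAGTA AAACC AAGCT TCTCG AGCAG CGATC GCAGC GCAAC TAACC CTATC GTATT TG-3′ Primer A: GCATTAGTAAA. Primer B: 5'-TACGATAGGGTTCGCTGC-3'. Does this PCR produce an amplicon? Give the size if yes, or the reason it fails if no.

No product — primer B has no binding site in the template.

Primer B (TACGATAGGGTTCGCTGC) does not match the top strand, and its reverse complement GCAGCGAACCCTATCGTA does not match either.
With no annealing site for primer B, no amplification occurs.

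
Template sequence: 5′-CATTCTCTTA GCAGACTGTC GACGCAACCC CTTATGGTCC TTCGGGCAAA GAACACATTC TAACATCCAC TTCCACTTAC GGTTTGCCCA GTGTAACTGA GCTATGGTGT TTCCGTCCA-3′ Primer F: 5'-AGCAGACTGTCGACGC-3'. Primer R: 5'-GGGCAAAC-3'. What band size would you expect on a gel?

80 bp

Scanning the template, AGCAGACTGTCGACGC occurs at positions 10–25; this primer anneals to the bottom strand there with its 3' end pointing downstream.
Taking the reverse complement of GGGCAAAC gives GTTTGCCC, found at positions 82–89 on the template; the primer anneals here to the top strand with its 3' end pointing upstream.
Amplicon spans positions 10–89: 80 bp.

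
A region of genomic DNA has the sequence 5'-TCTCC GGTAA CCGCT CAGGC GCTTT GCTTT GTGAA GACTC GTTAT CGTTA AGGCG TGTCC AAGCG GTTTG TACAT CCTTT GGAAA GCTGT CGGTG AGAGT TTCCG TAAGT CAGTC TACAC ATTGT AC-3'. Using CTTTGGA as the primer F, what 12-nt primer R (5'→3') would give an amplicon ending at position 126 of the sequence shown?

The forward primer binds at positions 77–83; the product's 3' end on the top strand is position 126.
The reverse primer anneals to the top strand over positions 115–126, i.e. to CTACACATTGTA.
Its sequence written 5'→3' is the reverse complement: TACAATGTGTAG.

5'-TACAATGTGTAG-3'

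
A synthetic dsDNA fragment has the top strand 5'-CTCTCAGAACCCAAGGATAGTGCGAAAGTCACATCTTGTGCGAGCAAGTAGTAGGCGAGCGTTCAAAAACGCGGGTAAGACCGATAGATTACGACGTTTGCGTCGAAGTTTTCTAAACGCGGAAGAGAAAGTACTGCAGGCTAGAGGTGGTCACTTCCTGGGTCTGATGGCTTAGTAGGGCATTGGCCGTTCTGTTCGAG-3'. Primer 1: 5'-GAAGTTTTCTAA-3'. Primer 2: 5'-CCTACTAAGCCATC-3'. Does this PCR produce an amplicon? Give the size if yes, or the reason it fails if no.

Yes — a 75 bp product.

Primer 1 (GAAGTTTTCTAA) matches the top strand at positions 105–116; it acts as a forward primer.
Primer 2's reverse complement is GATGGCTTAGTAGG, matching the top strand at positions 166–179; it acts as a reverse primer.
The 3' ends face each other across positions 105–179, giving a 75 bp product.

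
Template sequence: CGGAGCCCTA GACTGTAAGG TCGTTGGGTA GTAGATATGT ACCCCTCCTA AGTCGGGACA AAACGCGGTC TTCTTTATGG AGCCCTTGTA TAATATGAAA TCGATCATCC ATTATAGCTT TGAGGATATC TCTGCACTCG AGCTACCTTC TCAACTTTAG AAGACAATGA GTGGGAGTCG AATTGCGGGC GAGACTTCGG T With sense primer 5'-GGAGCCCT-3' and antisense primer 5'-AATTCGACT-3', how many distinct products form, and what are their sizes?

Two products: 183 bp, 106 bp

The forward primer GGAGCCCT matches the top strand at positions 2–9, 79–86.
The reverse primer's reverse complement is AGTCGAATT, matching at positions 176–184.
Each forward site pairs with the reverse site to give a product ending at position 184: sizes 183, 106 bp.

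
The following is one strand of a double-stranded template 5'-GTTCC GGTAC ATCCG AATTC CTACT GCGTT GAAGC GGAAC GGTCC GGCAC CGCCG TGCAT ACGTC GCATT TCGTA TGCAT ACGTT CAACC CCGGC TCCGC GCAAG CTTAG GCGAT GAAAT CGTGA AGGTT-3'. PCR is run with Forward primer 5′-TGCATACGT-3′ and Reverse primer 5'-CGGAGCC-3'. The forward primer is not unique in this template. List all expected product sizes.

44 bp, 24 bp

The forward primer TGCATACGT matches the top strand at positions 56–64, 76–84.
The reverse primer's reverse complement is GGCTCCG, matching at positions 93–99.
Each forward site pairs with the reverse site to give a product ending at position 99: sizes 44, 24 bp.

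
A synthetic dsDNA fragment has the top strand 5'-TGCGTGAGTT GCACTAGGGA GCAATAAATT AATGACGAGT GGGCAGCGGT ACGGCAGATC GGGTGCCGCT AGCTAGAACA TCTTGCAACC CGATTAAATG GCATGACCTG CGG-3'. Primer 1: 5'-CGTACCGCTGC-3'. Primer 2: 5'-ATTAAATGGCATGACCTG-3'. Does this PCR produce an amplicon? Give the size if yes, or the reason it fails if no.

No product — the primers' 3' ends point away from each other.

Primer 1 (CGTACCGCTGC) has reverse complement GCAGCGGTACG, which matches the top strand at positions 43–53; primer 1 anneals to the top strand there with its 3' end pointing upstream toward position 43.
Primer 2 (ATTAAATGGCATGACCTG) matches the top strand directly at positions 93–110; it anneals to the bottom strand with its 3' end pointing downstream toward position 110.
The 3' ends diverge (primer 1 extends toward position 1, primer 2 toward position 113), so the primers never converge on a shared product.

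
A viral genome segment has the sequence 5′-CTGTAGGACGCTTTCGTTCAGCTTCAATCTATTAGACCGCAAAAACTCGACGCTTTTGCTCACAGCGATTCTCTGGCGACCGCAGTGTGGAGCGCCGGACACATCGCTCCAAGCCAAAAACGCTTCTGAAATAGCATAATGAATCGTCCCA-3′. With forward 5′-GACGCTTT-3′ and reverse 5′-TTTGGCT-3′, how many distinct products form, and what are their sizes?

Two products: 112 bp, 70 bp

The forward primer GACGCTTT matches the top strand at positions 7–14, 49–56.
The reverse primer's reverse complement is AGCCAAA, matching at positions 112–118.
Each forward site pairs with the reverse site to give a product ending at position 118: sizes 112, 70 bp.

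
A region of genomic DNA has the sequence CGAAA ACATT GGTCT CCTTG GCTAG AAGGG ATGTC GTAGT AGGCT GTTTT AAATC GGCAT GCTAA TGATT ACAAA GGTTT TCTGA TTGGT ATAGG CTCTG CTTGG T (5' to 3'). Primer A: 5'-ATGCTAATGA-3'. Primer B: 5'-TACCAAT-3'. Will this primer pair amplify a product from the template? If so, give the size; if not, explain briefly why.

Yes — a 33 bp product.

Primer A (ATGCTAATGA) matches the top strand at positions 59–68; it acts as a forward primer.
Primer B's reverse complement is ATTGGTA, matching the top strand at positions 85–91; it acts as a reverse primer.
The 3' ends face each other across positions 59–91, giving a 33 bp product.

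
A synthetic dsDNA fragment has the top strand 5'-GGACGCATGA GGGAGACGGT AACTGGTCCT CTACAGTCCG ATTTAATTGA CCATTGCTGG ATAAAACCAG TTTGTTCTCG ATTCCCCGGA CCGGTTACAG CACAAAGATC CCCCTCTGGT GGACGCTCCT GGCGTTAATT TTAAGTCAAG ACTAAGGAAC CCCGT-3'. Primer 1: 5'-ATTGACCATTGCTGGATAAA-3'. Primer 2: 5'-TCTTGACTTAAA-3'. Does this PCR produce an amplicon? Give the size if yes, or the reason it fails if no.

Primer 1 (ATTGACCATTGCTGGATAAA) matches the top strand at positions 46–65; it acts as a forward primer.
Primer 2's reverse complement is TTTAAGTCAAGA, matching the top strand at positions 140–151; it acts as a reverse primer.
The 3' ends face each other across positions 46–151, giving a 106 bp product.

Yes — a 106 bp product.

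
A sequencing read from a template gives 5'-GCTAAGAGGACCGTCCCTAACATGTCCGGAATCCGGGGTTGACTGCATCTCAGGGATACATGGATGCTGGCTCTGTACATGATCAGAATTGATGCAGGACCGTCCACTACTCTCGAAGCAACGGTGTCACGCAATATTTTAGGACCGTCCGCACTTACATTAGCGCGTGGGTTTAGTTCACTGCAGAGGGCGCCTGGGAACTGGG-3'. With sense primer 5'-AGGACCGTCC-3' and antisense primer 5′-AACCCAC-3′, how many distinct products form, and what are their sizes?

Three products: 167 bp, 78 bp, 33 bp

The forward primer AGGACCGTCC matches the top strand at positions 7–16, 96–105, 141–150.
The reverse primer's reverse complement is GTGGGTT, matching at positions 167–173.
Each forward site pairs with the reverse site to give a product ending at position 173: sizes 167, 78, 33 bp.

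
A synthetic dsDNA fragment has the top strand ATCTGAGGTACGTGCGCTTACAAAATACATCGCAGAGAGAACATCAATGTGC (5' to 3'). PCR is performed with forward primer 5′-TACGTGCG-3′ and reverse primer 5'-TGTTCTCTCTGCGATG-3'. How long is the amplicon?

The forward primer matches the template at positions 9–16.
Reverse complement of the reverse primer: CATCGCAGAGAGAACA. This occurs on the top strand at positions 28–43.
Amplicon spans positions 9–43: 35 bp.

35 bp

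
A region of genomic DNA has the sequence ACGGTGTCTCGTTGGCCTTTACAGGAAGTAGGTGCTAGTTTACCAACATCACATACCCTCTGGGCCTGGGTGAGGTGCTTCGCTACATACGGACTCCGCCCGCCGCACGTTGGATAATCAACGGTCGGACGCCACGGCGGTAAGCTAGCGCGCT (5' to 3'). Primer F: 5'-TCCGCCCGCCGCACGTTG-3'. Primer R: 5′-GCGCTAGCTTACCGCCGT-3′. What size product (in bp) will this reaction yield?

The forward primer matches the template at positions 95–112.
Taking the reverse complement of GCGCTAGCTTACCGCCGT gives ACGGCGGTAAGCTAGCGC, found at positions 134–151 on the template; the primer anneals here to the top strand with its 3' end pointing upstream.
Amplicon spans positions 95–151: 57 bp.

57 bp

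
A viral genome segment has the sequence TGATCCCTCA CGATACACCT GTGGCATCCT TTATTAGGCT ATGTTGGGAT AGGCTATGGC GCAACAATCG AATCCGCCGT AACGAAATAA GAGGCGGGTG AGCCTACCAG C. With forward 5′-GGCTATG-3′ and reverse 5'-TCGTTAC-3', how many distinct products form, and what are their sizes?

The forward primer GGCTATG matches the top strand at positions 37–43, 52–58.
The reverse primer's reverse complement is GTAACGA, matching at positions 79–85.
Each forward site pairs with the reverse site to give a product ending at position 85: sizes 49, 34 bp.

Two products: 49 bp, 34 bp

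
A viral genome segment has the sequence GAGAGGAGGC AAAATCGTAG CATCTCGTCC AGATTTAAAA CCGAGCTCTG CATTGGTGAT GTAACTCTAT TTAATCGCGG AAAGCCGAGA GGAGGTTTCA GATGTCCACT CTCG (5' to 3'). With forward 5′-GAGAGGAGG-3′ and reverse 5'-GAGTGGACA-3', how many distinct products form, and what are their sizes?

The forward primer GAGAGGAGG matches the top strand at positions 1–9, 87–95.
The reverse primer's reverse complement is TGTCCACTC, matching at positions 103–111.
Each forward site pairs with the reverse site to give a product ending at position 111: sizes 111, 25 bp.

Two products: 111 bp, 25 bp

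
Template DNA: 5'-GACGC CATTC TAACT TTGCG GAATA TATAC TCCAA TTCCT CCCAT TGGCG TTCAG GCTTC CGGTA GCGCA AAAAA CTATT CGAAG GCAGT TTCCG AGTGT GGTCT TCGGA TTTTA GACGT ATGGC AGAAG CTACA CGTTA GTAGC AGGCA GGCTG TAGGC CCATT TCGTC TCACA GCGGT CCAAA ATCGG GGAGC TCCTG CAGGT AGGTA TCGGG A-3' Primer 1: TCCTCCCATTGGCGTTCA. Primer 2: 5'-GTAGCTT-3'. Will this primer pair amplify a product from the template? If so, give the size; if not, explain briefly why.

Yes — a 98 bp product.

Primer 1 (TCCTCCCATTGGCGTTCA) matches the top strand at positions 37–54; it acts as a forward primer.
Primer 2's reverse complement is AAGCTAC, matching the top strand at positions 128–134; it acts as a reverse primer.
The 3' ends face each other across positions 37–134, giving a 98 bp product.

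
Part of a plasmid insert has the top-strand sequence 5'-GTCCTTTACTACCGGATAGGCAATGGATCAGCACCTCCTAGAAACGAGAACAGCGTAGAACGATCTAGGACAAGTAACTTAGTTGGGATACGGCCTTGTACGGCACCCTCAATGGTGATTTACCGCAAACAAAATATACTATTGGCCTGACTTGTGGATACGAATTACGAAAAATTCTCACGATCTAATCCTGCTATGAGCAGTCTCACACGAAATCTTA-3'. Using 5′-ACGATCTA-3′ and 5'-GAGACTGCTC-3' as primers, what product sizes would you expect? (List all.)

The forward primer ACGATCTA matches the top strand at positions 60–67, 180–187.
The reverse primer's reverse complement is GAGCAGTCTC, matching at positions 198–207.
Each forward site pairs with the reverse site to give a product ending at position 207: sizes 148, 28 bp.

148 bp, 28 bp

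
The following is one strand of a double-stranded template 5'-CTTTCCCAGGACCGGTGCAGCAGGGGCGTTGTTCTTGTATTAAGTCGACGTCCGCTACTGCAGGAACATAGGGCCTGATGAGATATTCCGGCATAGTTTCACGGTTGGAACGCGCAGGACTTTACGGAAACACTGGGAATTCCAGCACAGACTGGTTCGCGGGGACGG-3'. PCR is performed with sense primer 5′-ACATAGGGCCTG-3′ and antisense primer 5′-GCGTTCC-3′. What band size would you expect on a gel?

48 bp

The forward primer matches the template at positions 66–77.
Reverse complement of the reverse primer: GGAACGC. This occurs on the top strand at positions 107–113.
The product runs from position 66 to position 113, so its length is 113 − 66 + 1 = 48 bp.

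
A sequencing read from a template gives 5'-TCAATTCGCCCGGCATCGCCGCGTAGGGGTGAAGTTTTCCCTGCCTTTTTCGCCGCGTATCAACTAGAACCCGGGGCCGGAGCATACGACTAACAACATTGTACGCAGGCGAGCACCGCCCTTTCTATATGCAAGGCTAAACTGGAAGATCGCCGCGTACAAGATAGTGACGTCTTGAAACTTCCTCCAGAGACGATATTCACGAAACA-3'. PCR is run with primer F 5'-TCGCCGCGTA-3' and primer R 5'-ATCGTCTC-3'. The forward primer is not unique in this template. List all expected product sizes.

The forward primer TCGCCGCGTA matches the top strand at positions 16–25, 50–59, 150–159.
The reverse primer's reverse complement is GAGACGAT, matching at positions 190–197.
Each forward site pairs with the reverse site to give a product ending at position 197: sizes 182, 148, 48 bp.

182 bp, 148 bp, 48 bp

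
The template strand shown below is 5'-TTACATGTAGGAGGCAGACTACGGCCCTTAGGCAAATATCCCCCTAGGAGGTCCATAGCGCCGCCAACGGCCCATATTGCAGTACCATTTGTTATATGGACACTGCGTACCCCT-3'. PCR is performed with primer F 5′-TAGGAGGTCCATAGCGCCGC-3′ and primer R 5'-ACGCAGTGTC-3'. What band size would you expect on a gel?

64 bp

Scanning the template, TAGGAGGTCCATAGCGCCGC occurs at positions 45–64; this primer anneals to the bottom strand there with its 3' end pointing downstream.
The reverse primer's reverse complement is GACACTGCGT, which matches the template at positions 99–108.
Amplicon spans positions 45–108: 64 bp.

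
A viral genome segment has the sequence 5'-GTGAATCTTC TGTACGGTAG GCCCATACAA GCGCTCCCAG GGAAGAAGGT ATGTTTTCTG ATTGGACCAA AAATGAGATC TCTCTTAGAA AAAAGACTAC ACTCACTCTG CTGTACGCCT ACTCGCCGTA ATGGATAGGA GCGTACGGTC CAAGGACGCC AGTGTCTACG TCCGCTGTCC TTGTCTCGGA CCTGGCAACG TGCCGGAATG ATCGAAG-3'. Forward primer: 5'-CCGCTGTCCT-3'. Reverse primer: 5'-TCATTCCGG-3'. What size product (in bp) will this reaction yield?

40 bp

Scanning the template, CCGCTGTCCT occurs at positions 172–181; this primer anneals to the bottom strand there with its 3' end pointing downstream.
Reverse complement of the reverse primer: CCGGAATGA. This occurs on the top strand at positions 203–211.
Product length = (reverse-primer end) − (forward-primer start) + 1 = 211 − 172 + 1 = 40 bp.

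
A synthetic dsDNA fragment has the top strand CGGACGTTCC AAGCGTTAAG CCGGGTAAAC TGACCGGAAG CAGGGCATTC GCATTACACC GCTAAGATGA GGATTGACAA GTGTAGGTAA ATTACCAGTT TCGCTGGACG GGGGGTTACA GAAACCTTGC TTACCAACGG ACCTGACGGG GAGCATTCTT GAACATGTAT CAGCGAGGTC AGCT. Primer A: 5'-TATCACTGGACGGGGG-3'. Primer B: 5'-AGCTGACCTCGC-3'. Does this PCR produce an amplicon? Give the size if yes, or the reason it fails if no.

Primer A (TATCACTGGACGGGGG) does not match the top strand, and its reverse complement CCCCCGTCCAGTGATA does not match either.
With no annealing site for primer A, no amplification occurs.

No product — primer A has no binding site in the template.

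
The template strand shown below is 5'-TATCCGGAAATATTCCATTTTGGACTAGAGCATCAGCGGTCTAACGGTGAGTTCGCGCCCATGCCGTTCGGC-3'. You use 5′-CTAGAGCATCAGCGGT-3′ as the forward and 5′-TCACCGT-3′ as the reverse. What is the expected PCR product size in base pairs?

26 bp

Forward primer CTAGAGCATCAGCGGT is found on the top strand at positions 25–40.
Reverse complement of the reverse primer: ACGGTGA. This occurs on the top strand at positions 44–50.
The product runs from position 25 to position 50, so its length is 50 − 25 + 1 = 26 bp.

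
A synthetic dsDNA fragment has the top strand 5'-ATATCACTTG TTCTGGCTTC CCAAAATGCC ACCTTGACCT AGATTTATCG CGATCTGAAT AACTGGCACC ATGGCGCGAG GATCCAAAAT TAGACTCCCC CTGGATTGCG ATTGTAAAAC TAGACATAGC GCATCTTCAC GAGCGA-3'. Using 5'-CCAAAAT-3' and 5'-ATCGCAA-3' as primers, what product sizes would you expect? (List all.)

92 bp, 29 bp

The forward primer CCAAAAT matches the top strand at positions 21–27, 84–90.
The reverse primer's reverse complement is TTGCGAT, matching at positions 106–112.
Each forward site pairs with the reverse site to give a product ending at position 112: sizes 92, 29 bp.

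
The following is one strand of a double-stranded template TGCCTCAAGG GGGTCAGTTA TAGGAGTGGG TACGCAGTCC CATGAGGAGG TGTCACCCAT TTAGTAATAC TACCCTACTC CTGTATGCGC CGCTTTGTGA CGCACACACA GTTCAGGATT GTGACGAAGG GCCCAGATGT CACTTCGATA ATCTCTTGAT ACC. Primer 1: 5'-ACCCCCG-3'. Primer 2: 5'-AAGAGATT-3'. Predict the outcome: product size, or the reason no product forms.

Primer 1 (ACCCCCG) does not match the top strand, and its reverse complement CGGGGGT does not match either.
With no annealing site for primer 1, no amplification occurs.

No product — primer 1 has no binding site in the template.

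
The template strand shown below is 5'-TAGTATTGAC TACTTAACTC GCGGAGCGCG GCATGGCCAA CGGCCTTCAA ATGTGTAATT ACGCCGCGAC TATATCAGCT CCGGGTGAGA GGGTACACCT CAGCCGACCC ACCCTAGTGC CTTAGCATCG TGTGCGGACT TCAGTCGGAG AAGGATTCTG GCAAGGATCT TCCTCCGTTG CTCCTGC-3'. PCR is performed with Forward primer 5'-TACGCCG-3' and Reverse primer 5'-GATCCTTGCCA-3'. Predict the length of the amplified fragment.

Scanning the template, TACGCCG occurs at positions 60–66; this primer anneals to the bottom strand there with its 3' end pointing downstream.
Taking the reverse complement of GATCCTTGCCA gives TGGCAAGGATC, found at positions 159–169 on the template; the primer anneals here to the top strand with its 3' end pointing upstream.
Amplicon spans positions 60–169: 110 bp.

110 bp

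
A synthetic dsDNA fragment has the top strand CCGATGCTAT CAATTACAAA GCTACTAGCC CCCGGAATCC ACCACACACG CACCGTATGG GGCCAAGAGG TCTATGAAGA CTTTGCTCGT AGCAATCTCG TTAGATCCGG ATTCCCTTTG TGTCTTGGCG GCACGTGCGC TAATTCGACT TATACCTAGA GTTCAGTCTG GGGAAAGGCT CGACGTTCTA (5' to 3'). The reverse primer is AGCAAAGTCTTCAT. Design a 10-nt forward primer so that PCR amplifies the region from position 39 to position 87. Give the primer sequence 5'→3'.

The reverse primer's reverse complement ATGAAGACTTTGCT matches the template at positions 74–87; the product starts at position 39.
The forward primer is identical to the top strand over positions 39–48: CCACCACACA.

5'-CCACCACACA-3'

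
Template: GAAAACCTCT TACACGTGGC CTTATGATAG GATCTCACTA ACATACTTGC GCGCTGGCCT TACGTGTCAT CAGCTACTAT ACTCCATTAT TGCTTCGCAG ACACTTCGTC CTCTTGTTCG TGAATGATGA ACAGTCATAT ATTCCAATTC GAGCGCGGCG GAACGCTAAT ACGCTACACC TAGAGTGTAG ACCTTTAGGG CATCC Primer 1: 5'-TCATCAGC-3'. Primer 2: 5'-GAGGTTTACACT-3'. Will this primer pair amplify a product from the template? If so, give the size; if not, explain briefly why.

Primer 2 (GAGGTTTACACT) does not match the top strand, and its reverse complement AGTGTAAACCTC does not match either.
With no annealing site for primer 2, no amplification occurs.

No product — primer 2 has no binding site in the template.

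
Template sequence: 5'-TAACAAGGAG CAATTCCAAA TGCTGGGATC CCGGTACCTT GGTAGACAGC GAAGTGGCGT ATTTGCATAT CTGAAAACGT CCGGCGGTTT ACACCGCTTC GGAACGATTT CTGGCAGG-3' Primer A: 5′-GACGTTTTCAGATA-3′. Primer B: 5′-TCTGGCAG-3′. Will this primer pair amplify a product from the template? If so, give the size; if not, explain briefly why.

No product — the primers' 3' ends point away from each other.

Primer A (GACGTTTTCAGATA) has reverse complement TATCTGAAAACGTC, which matches the top strand at positions 68–81; primer A anneals to the top strand there with its 3' end pointing upstream toward position 68.
Primer B (TCTGGCAG) matches the top strand directly at positions 110–117; it anneals to the bottom strand with its 3' end pointing downstream toward position 117.
The 3' ends diverge (primer A extends toward position 1, primer B toward position 118), so the primers never converge on a shared product.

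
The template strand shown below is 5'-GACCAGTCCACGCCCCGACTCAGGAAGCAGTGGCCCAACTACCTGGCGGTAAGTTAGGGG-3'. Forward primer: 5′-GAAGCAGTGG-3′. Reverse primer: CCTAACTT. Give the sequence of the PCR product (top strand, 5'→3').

5'-GAAGCAGTGGCCCAACTACCTGGCGGTAAGTTAGG-3'

Scanning the template, GAAGCAGTGG occurs at positions 24–33; this primer anneals to the bottom strand there with its 3' end pointing downstream.
Taking the reverse complement of CCTAACTT gives AAGTTAGG, found at positions 51–58 on the template; the primer anneals here to the top strand with its 3' end pointing upstream.
The product is the template from position 24 through 58 (35 bp).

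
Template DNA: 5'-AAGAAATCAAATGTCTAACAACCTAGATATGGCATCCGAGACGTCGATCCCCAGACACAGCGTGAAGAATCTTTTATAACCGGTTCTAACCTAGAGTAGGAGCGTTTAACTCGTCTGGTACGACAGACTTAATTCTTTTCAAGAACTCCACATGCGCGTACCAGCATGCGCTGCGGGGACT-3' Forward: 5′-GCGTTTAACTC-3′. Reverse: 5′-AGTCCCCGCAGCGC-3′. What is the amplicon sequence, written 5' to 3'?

5'-GCGTTTAACTCGTCTGGTACGACAGACTTAATTCTTTTCAAGAACTCCACATGCGCGTACCAGCATGCGCTGCGGGGACT-3'

Scanning the template, GCGTTTAACTC occurs at positions 102–112; this primer anneals to the bottom strand there with its 3' end pointing downstream.
Taking the reverse complement of AGTCCCCGCAGCGC gives GCGCTGCGGGGACT, found at positions 168–181 on the template; the primer anneals here to the top strand with its 3' end pointing upstream.
The product is the template from position 102 through 181 (80 bp).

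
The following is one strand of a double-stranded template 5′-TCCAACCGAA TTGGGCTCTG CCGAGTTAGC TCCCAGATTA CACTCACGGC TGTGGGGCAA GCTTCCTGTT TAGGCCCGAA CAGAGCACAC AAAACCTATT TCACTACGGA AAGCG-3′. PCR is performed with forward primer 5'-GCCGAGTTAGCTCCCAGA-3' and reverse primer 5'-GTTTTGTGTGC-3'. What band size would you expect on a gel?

76 bp

Scanning the template, GCCGAGTTAGCTCCCAGA occurs at positions 20–37; this primer anneals to the bottom strand there with its 3' end pointing downstream.
Taking the reverse complement of GTTTTGTGTGC gives GCACACAAAAC, found at positions 85–95 on the template; the primer anneals here to the top strand with its 3' end pointing upstream.
Product length = (reverse-primer end) − (forward-primer start) + 1 = 95 − 20 + 1 = 76 bp.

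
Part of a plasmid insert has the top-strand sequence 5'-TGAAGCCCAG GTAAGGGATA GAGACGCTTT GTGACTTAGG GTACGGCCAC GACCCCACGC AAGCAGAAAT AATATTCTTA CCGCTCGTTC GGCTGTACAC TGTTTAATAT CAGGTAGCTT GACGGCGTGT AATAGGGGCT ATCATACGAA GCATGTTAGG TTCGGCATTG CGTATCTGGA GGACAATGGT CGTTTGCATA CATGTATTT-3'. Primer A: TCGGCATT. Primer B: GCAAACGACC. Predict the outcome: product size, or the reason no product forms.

Yes — a 36 bp product.

Primer A (TCGGCATT) matches the top strand at positions 162–169; it acts as a forward primer.
Primer B's reverse complement is GGTCGTTTGC, matching the top strand at positions 188–197; it acts as a reverse primer.
The 3' ends face each other across positions 162–197, giving a 36 bp product.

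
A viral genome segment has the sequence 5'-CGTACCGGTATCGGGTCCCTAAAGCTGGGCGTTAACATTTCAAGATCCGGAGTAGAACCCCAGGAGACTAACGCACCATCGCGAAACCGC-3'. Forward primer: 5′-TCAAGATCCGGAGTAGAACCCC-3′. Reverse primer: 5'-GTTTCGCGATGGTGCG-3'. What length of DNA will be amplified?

Forward primer TCAAGATCCGGAGTAGAACCCC is found on the top strand at positions 40–61.
Taking the reverse complement of GTTTCGCGATGGTGCG gives CGCACCATCGCGAAAC, found at positions 72–87 on the template; the primer anneals here to the top strand with its 3' end pointing upstream.
The product runs from position 40 to position 87, so its length is 87 − 40 + 1 = 48 bp.

48 bp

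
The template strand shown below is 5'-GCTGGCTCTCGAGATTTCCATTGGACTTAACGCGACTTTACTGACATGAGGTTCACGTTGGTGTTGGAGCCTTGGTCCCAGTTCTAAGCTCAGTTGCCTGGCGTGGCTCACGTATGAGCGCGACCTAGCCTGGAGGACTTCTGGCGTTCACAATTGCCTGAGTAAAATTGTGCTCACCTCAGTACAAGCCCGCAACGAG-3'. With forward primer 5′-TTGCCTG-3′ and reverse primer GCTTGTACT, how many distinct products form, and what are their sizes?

Two products: 96 bp, 36 bp

The forward primer TTGCCTG matches the top strand at positions 94–100, 154–160.
The reverse primer's reverse complement is AGTACAAGC, matching at positions 181–189.
Each forward site pairs with the reverse site to give a product ending at position 189: sizes 96, 36 bp.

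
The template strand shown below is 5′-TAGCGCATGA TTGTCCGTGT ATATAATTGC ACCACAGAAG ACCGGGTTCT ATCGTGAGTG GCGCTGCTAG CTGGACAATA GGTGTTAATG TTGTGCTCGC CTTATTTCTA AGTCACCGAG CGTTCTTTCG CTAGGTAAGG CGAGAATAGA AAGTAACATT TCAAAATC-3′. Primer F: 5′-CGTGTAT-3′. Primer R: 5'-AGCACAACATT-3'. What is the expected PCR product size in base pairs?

82 bp

Forward primer CGTGTAT is found on the top strand at positions 16–22.
Taking the reverse complement of AGCACAACATT gives AATGTTGTGCT, found at positions 87–97 on the template; the primer anneals here to the top strand with its 3' end pointing upstream.
Amplicon spans positions 16–97: 82 bp.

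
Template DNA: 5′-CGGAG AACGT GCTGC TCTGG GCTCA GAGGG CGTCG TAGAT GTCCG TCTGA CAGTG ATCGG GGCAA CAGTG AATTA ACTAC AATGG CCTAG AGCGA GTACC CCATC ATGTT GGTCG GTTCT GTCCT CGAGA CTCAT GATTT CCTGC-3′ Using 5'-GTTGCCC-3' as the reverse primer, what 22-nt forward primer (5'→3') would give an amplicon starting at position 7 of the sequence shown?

The reverse primer's reverse complement GGGCAAC matches the template at positions 60–66; the product starts at position 7.
The forward primer is identical to the top strand over positions 7–28: ACGTGCTGCTCTGGGCTCAGAG.

5'-ACGTGCTGCTCTGGGCTCAGAG-3'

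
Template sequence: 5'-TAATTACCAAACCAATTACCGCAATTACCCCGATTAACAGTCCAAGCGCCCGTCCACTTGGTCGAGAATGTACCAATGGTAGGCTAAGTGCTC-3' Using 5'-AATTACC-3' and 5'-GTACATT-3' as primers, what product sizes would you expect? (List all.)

The forward primer AATTACC matches the top strand at positions 2–8, 14–20, 23–29.
The reverse primer's reverse complement is AATGTAC, matching at positions 67–73.
Each forward site pairs with the reverse site to give a product ending at position 73: sizes 72, 60, 51 bp.

72 bp, 60 bp, 51 bp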